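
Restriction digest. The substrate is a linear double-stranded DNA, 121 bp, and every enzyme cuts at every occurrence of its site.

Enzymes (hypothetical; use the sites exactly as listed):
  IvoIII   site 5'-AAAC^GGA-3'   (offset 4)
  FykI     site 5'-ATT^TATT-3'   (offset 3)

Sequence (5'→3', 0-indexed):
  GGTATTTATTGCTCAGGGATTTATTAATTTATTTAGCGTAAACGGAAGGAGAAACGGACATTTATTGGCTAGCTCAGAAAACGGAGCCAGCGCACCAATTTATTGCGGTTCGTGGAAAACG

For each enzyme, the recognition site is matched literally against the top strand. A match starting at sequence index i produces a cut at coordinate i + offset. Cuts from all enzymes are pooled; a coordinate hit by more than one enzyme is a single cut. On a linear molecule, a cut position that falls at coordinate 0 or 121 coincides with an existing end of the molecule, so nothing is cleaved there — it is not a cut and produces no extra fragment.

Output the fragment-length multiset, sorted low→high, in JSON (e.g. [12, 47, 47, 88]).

Scan for sites:
  IvoIII (AAACGGA, off=4): starts [39, 51, 78] → cuts [43, 55, 82]
  FykI (ATTTATT, off=3): starts [3, 18, 26, 59, 97] → cuts [6, 21, 29, 62, 100]

Pooled cuts: [6, 21, 29, 43, 55, 62, 82, 100]

Fragments:
  [0,6): 6 bp
  [6,21): 15 bp
  [21,29): 8 bp
  [29,43): 14 bp
  [43,55): 12 bp
  [55,62): 7 bp
  [62,82): 20 bp
  [82,100): 18 bp
  [100,121): 21 bp

[6,7,8,12,14,15,18,20,21]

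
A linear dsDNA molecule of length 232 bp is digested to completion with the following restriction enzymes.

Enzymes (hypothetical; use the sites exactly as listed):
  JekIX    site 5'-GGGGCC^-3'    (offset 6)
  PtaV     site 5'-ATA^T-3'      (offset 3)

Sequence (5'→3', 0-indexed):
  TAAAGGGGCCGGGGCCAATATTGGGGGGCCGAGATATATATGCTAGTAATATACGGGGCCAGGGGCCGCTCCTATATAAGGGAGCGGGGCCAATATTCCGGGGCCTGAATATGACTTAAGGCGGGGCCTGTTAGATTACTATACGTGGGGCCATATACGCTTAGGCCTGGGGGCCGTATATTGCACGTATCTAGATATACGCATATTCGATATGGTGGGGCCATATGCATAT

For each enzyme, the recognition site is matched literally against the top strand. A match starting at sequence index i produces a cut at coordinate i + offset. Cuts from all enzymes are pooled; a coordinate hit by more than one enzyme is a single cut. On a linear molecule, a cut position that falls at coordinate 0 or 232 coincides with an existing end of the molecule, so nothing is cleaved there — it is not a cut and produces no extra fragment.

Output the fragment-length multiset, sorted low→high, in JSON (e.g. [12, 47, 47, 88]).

[1,2,2,3,3,4,4,5,6,6,6,6,7,7,8,9,9,10,10,10,10,11,15,17,17,20,24]

Per-enzyme occurrences:
  JekIX GGGGCC/6: at [4, 10, 24, 54, 61, 85, 99, 122, 146, 169, 216] ⇒ [10, 16, 30, 60, 67, 91, 105, 128, 152, 175, 222]
  PtaV ATAT/3: at [17, 33, 35, 37, 48, 73, 92, 108, 152, 177, 194, 202, 209, 222, 228] ⇒ [20, 36, 38, 40, 51, 76, 95, 111, 155, 180, 197, 205, 212, 225, 231]

All cut coordinates (distinct, sorted): [10, 16, 20, 30, 36, 38, 40, 51, 60, 67, 76, 91, 95, 105, 111, 128, 152, 155, 175, 180, 197, 205, 212, 222, 225, 231]

Fragment lengths:
  [0,10): 10 bp
  [10,16): 6 bp
  [16,20): 4 bp
  [20,30): 10 bp
  [30,36): 6 bp
  [36,38): 2 bp
  [38,40): 2 bp
  [40,51): 11 bp
  [51,60): 9 bp
  [60,67): 7 bp
  [67,76): 9 bp
  [76,91): 15 bp
  [91,95): 4 bp
  [95,105): 10 bp
  [105,111): 6 bp
  [111,128): 17 bp
  [128,152): 24 bp
  [152,155): 3 bp
  [155,175): 20 bp
  [175,180): 5 bp
  [180,197): 17 bp
  [197,205): 8 bp
  [205,212): 7 bp
  [212,222): 10 bp
  [222,225): 3 bp
  [225,231): 6 bp
  [231,232): 1 bp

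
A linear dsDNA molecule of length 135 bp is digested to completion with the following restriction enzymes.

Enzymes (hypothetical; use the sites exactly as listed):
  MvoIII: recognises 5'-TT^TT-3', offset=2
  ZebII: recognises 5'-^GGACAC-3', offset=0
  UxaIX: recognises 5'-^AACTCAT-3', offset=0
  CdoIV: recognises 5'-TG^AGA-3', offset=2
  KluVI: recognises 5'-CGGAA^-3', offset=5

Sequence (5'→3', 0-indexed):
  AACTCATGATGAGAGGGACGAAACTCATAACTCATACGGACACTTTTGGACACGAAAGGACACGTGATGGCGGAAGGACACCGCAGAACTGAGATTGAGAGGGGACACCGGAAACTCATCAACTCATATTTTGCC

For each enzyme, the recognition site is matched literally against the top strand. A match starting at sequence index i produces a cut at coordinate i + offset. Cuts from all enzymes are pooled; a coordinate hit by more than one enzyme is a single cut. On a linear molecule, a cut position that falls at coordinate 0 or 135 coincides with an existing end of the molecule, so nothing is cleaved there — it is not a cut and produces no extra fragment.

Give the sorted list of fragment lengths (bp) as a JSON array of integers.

[1,2,5,5,6,7,7,8,9,10,10,10,10,11,16,18]

Scan for sites:
  MvoIII TTTT/2: at [43, 128] ⇒ [45, 130]
  ZebII GGACAC/0: at [37, 47, 57, 75, 102] ⇒ [37, 47, 57, 75, 102]
  UxaIX AACTCAT/0: at [0, 21, 28, 112, 120] ⇒ [21, 28, 112, 120] (position 0 is a terminus of the linear molecule — no cut)
  CdoIV TGAGA/2: at [9, 89, 95] ⇒ [11, 91, 97]
  KluVI CGGAA/5: at [70, 108] ⇒ [75, 113]

Pooled cuts: [11, 21, 28, 37, 45, 47, 57, 75, 91, 97, 102, 112, 113, 120, 130]

Fragment lengths:
  [0,11): 11 bp
  [11,21): 10 bp
  [21,28): 7 bp
  [28,37): 9 bp
  [37,45): 8 bp
  [45,47): 2 bp
  [47,57): 10 bp
  [57,75): 18 bp
  [75,91): 16 bp
  [91,97): 6 bp
  [97,102): 5 bp
  [102,112): 10 bp
  [112,113): 1 bp
  [113,120): 7 bp
  [120,130): 10 bp
  [130,135): 5 bp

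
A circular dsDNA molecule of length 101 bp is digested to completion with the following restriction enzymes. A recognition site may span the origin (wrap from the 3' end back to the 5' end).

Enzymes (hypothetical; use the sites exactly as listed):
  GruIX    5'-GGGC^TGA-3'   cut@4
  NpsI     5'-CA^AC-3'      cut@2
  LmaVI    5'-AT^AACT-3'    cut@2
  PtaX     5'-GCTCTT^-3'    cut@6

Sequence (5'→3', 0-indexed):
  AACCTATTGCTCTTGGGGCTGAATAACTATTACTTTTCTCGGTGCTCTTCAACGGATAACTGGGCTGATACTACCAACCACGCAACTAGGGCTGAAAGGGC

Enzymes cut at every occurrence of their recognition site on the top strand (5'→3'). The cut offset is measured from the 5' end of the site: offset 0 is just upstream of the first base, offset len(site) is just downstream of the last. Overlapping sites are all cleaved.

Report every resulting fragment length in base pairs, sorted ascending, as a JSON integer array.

[2,5,5,6,8,8,8,10,11,13,25]

Site scan:
  GruIX GGGCTGA/4: at [15, 61, 88] ⇒ [19, 65, 92]
  NpsI CAAC/2: at [49, 74, 82, 100] ⇒ [1, 51, 76, 84]
  LmaVI ATAACT/2: at [22, 55] ⇒ [24, 57]
  PtaX GCTCTT/6: at [8, 43] ⇒ [14, 49]

Pooled cuts: [1, 14, 19, 24, 49, 51, 57, 65, 76, 84, 92]

Fragments:
  1→14: 13 bp
  14→19: 5 bp
  19→24: 5 bp
  24→49: 25 bp
  49→51: 2 bp
  51→57: 6 bp
  57→65: 8 bp
  65→76: 11 bp
  76→84: 8 bp
  84→92: 8 bp
  92→1 (wrap): 101-92+1 = 10 bp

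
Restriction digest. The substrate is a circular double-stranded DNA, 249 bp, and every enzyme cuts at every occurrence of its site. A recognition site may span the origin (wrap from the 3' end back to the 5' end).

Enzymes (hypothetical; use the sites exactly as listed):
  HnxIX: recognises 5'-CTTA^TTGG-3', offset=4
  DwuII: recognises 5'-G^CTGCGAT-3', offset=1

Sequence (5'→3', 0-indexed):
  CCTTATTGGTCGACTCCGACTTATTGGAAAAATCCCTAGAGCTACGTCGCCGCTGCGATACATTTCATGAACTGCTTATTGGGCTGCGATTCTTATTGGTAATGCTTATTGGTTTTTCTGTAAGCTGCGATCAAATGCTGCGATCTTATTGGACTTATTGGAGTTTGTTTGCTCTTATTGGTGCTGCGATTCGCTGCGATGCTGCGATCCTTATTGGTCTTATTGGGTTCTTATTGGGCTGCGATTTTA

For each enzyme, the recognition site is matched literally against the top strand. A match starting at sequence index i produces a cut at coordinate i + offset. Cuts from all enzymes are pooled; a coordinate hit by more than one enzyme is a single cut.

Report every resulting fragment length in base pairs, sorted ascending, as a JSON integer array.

Scan for sites:
  HnxIX CTTATTGG/4: at [1, 19, 74, 91, 104, 144, 153, 173, 209, 218, 229] ⇒ [5, 23, 78, 95, 108, 148, 157, 177, 213, 222, 233]
  DwuII GCTGCGAT/1: at [51, 82, 123, 136, 182, 192, 200, 237] ⇒ [52, 83, 124, 137, 183, 193, 201, 238]

All cut coordinates (distinct, sorted): [5, 23, 52, 78, 83, 95, 108, 124, 137, 148, 157, 177, 183, 193, 201, 213, 222, 233, 238]

Fragments:
  5→23: 18 bp
  23→52: 29 bp
  52→78: 26 bp
  78→83: 5 bp
  83→95: 12 bp
  95→108: 13 bp
  108→124: 16 bp
  124→137: 13 bp
  137→148: 11 bp
  148→157: 9 bp
  157→177: 20 bp
  177→183: 6 bp
  183→193: 10 bp
  193→201: 8 bp
  201→213: 12 bp
  213→222: 9 bp
  222→233: 11 bp
  233→238: 5 bp
  238→5 (wrap): 249-238+5 = 16 bp

[5,5,6,8,9,9,10,11,11,12,12,13,13,16,16,18,20,26,29]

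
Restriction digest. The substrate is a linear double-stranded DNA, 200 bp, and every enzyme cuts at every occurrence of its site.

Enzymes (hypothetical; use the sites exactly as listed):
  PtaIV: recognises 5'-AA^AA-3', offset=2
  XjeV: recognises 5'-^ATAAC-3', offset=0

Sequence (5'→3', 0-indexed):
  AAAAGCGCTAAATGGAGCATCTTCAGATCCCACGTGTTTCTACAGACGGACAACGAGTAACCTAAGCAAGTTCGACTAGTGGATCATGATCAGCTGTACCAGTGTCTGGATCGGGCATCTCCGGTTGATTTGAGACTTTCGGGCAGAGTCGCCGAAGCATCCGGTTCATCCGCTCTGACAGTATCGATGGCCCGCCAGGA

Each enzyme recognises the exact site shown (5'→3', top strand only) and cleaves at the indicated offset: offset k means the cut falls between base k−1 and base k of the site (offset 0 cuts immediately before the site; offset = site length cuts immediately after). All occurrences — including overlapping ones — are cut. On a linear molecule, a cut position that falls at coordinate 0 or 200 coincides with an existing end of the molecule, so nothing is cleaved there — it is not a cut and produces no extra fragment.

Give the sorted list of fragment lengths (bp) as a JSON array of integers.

Per-enzyme occurrences:
  PtaIV AAAA/2: at [0] ⇒ [2]
  XjeV (ATAAC, off=0): no sites

Pooled cuts: [2]

Fragments:
  [0,2): 2 bp
  [2,200): 198 bp

[2,198]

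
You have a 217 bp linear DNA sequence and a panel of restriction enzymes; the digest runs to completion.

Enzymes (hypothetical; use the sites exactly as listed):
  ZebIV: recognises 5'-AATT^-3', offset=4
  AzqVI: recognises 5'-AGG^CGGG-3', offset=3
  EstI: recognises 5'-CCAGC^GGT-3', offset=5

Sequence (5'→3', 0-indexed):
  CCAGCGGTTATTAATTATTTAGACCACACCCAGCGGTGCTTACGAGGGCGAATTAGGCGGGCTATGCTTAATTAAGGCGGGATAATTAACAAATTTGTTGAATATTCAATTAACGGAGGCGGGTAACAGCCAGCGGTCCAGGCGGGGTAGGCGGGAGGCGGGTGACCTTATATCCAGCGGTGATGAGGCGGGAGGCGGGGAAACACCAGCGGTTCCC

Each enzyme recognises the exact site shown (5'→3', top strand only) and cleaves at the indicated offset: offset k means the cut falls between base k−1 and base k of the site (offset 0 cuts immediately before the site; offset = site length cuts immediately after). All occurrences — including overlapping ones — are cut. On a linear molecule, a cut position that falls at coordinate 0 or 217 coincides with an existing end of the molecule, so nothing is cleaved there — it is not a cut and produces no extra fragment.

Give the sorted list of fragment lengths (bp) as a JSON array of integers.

[3,4,5,7,7,7,8,8,8,9,10,10,11,15,15,16,16,18,20,20]

Site scan:
  ZebIV (AATT, off=4): starts [12, 50, 69, 83, 91, 107] → cuts [16, 54, 73, 87, 95, 111]
  AzqVI (AGGCGGG, off=3): starts [54, 74, 116, 139, 148, 155, 185, 192] → cuts [57, 77, 119, 142, 151, 158, 188, 195]
  EstI (CCAGCGGT, off=5): starts [0, 29, 129, 173, 205] → cuts [5, 34, 134, 178, 210]

All cut coordinates (distinct, sorted): [5, 16, 34, 54, 57, 73, 77, 87, 95, 111, 119, 134, 142, 151, 158, 178, 188, 195, 210]

Fragment lengths:
  [0,5): 5 bp
  [5,16): 11 bp
  [16,34): 18 bp
  [34,54): 20 bp
  [54,57): 3 bp
  [57,73): 16 bp
  [73,77): 4 bp
  [77,87): 10 bp
  [87,95): 8 bp
  [95,111): 16 bp
  [111,119): 8 bp
  [119,134): 15 bp
  [134,142): 8 bp
  [142,151): 9 bp
  [151,158): 7 bp
  [158,178): 20 bp
  [178,188): 10 bp
  [188,195): 7 bp
  [195,210): 15 bp
  [210,217): 7 bp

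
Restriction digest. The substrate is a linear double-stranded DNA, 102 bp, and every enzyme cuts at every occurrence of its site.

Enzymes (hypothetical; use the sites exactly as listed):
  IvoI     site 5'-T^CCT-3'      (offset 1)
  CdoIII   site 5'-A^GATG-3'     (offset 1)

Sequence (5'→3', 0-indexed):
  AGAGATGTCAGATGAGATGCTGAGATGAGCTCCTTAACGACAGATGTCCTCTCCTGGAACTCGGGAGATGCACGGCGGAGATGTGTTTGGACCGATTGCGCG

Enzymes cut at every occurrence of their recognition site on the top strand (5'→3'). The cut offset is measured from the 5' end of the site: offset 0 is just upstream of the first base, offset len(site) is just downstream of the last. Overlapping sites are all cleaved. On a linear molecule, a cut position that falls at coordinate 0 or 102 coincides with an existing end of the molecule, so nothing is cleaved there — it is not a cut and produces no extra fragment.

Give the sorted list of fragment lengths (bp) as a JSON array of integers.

Site scan:
  IvoI TCCT/1: at [30, 46, 51] ⇒ [31, 47, 52]
  CdoIII AGATG/1: at [2, 9, 14, 22, 41, 65, 78] ⇒ [3, 10, 15, 23, 42, 66, 79]

All cut coordinates (distinct, sorted): [3, 10, 15, 23, 31, 42, 47, 52, 66, 79]

Fragment lengths:
  [0,3): 3 bp
  [3,10): 7 bp
  [10,15): 5 bp
  [15,23): 8 bp
  [23,31): 8 bp
  [31,42): 11 bp
  [42,47): 5 bp
  [47,52): 5 bp
  [52,66): 14 bp
  [66,79): 13 bp
  [79,102): 23 bp

[3,5,5,5,7,8,8,11,13,14,23]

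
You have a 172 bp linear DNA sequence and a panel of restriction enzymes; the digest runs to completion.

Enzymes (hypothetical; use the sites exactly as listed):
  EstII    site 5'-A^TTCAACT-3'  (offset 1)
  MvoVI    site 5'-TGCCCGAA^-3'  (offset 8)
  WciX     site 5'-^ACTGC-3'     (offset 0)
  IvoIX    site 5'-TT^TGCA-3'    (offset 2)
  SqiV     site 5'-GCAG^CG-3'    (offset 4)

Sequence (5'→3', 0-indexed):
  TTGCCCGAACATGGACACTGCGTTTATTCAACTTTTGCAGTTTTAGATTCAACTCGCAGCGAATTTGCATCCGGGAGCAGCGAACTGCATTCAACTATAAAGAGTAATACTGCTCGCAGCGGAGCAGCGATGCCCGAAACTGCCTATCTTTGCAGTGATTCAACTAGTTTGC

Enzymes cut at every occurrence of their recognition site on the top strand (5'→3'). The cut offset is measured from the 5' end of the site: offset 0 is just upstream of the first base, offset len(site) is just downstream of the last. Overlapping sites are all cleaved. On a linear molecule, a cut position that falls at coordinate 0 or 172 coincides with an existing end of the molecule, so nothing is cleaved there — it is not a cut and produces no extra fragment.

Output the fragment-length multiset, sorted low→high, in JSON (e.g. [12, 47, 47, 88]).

[3,6,6,7,8,8,9,9,10,11,11,12,12,12,14,15,19]

Scan for sites:
  EstII (ATTCAACT, off=1): starts [25, 46, 88, 157] → cuts [26, 47, 89, 158]
  MvoVI (TGCCCGAA, off=8): starts [1, 130] → cuts [9, 138]
  WciX (ACTGC, off=0): starts [16, 83, 108, 138] → cuts [16, 83, 108, 138]
  IvoIX (TTTGCA, off=2): starts [33, 63, 148] → cuts [35, 65, 150]
  SqiV (GCAGCG, off=4): starts [55, 76, 115, 123] → cuts [59, 80, 119, 127]

All cut coordinates (distinct, sorted): [9, 16, 26, 35, 47, 59, 65, 80, 83, 89, 108, 119, 127, 138, 150, 158]

Fragment lengths:
  [0,9): 9 bp
  [9,16): 7 bp
  [16,26): 10 bp
  [26,35): 9 bp
  [35,47): 12 bp
  [47,59): 12 bp
  [59,65): 6 bp
  [65,80): 15 bp
  [80,83): 3 bp
  [83,89): 6 bp
  [89,108): 19 bp
  [108,119): 11 bp
  [119,127): 8 bp
  [127,138): 11 bp
  [138,150): 12 bp
  [150,158): 8 bp
  [158,172): 14 bp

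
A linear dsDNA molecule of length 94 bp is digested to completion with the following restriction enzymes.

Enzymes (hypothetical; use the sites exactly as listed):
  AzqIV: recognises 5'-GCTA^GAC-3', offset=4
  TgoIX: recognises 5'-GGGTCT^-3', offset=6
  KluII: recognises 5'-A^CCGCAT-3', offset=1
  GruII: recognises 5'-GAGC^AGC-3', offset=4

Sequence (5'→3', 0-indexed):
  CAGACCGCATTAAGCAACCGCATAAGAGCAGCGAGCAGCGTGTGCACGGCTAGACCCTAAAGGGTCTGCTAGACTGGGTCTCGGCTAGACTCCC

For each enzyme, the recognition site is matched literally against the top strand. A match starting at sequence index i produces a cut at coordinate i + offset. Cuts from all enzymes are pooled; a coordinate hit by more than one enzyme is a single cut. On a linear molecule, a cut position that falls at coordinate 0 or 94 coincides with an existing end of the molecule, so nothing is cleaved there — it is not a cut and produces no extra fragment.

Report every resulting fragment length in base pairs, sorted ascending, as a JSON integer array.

Scan for sites:
  AzqIV GCTAGAC/4: at [48, 67, 83] ⇒ [52, 71, 87]
  TgoIX GGGTCT/6: at [61, 75] ⇒ [67, 81]
  KluII ACCGCAT/1: at [3, 16] ⇒ [4, 17]
  GruII GAGCAGC/4: at [25, 32] ⇒ [29, 36]

Pooled cuts: [4, 17, 29, 36, 52, 67, 71, 81, 87]

Fragment lengths:
  [0,4): 4 bp
  [4,17): 13 bp
  [17,29): 12 bp
  [29,36): 7 bp
  [36,52): 16 bp
  [52,67): 15 bp
  [67,71): 4 bp
  [71,81): 10 bp
  [81,87): 6 bp
  [87,94): 7 bp

[4,4,6,7,7,10,12,13,15,16]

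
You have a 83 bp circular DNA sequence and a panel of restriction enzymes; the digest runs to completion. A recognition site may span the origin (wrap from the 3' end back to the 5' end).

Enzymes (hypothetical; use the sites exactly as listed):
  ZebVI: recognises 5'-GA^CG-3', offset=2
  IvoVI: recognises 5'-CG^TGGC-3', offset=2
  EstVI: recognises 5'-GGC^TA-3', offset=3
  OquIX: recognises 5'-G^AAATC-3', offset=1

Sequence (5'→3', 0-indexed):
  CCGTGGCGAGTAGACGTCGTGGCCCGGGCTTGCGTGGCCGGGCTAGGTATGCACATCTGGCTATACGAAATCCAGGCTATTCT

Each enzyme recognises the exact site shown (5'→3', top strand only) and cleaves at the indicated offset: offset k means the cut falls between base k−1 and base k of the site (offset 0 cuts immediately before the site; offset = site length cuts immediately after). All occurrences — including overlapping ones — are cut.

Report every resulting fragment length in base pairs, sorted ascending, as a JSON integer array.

Per-enzyme occurrences:
  ZebVI (GACG, off=2): starts [12] → cuts [14]
  IvoVI (CGTGGC, off=2): starts [1, 17, 32] → cuts [3, 19, 34]
  EstVI (GGCTA, off=3): starts [40, 58, 74] → cuts [43, 61, 77]
  OquIX (GAAATC, off=1): starts [66] → cuts [67]

Pooled cuts: [3, 14, 19, 34, 43, 61, 67, 77]

Fragment lengths:
  3→14: 11 bp
  14→19: 5 bp
  19→34: 15 bp
  34→43: 9 bp
  43→61: 18 bp
  61→67: 6 bp
  67→77: 10 bp
  77→3 (wrap): 83-77+3 = 9 bp

[5,6,9,9,10,11,15,18]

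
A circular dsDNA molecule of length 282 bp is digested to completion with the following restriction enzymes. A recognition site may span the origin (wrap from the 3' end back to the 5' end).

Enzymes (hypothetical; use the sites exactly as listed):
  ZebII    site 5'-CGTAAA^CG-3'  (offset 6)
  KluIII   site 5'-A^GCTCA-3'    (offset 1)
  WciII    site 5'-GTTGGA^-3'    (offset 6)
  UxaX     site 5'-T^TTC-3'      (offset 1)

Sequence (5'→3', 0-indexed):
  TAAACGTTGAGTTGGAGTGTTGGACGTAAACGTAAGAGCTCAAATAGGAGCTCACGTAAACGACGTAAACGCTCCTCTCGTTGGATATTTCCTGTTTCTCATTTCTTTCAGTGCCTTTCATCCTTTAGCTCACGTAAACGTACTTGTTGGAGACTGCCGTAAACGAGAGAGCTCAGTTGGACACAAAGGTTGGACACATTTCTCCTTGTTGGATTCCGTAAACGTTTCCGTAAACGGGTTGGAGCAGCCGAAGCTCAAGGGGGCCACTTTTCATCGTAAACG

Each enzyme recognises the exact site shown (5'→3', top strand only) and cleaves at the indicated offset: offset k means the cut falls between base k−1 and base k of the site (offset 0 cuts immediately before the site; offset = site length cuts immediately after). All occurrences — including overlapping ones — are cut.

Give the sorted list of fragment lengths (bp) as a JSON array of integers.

[3,3,4,5,6,6,7,7,7,7,8,9,9,9,9,9,10,11,11,11,11,11,12,12,12,13,13,14,16,17]

Site scan:
  ZebII CGTAAACG/6: at [24, 54, 63, 132, 157, 216, 228, 274, 280] ⇒ [4, 30, 60, 69, 138, 163, 222, 234, 280]
  KluIII AGCTCA/1: at [36, 48, 126, 169, 251] ⇒ [37, 49, 127, 170, 252]
  WciII GTTGGA/6: at [10, 18, 79, 145, 175, 188, 207, 237] ⇒ [16, 24, 85, 151, 181, 194, 213, 243]
  UxaX TTTC/1: at [87, 94, 101, 105, 115, 198, 224, 268] ⇒ [88, 95, 102, 106, 116, 199, 225, 269]

Pooled cuts: [4, 16, 24, 30, 37, 49, 60, 69, 85, 88, 95, 102, 106, 116, 127, 138, 151, 163, 170, 181, 194, 199, 213, 222, 225, 234, 243, 252, 269, 280]

Fragment lengths:
  4→16: 12 bp
  16→24: 8 bp
  24→30: 6 bp
  30→37: 7 bp
  37→49: 12 bp
  49→60: 11 bp
  60→69: 9 bp
  69→85: 16 bp
  85→88: 3 bp
  88→95: 7 bp
  95→102: 7 bp
  102→106: 4 bp
  106→116: 10 bp
  116→127: 11 bp
  127→138: 11 bp
  138→151: 13 bp
  151→163: 12 bp
  163→170: 7 bp
  170→181: 11 bp
  181→194: 13 bp
  194→199: 5 bp
  199→213: 14 bp
  213→222: 9 bp
  222→225: 3 bp
  225→234: 9 bp
  234→243: 9 bp
  243→252: 9 bp
  252→269: 17 bp
  269→280: 11 bp
  280→4 (wrap): 282-280+4 = 6 bp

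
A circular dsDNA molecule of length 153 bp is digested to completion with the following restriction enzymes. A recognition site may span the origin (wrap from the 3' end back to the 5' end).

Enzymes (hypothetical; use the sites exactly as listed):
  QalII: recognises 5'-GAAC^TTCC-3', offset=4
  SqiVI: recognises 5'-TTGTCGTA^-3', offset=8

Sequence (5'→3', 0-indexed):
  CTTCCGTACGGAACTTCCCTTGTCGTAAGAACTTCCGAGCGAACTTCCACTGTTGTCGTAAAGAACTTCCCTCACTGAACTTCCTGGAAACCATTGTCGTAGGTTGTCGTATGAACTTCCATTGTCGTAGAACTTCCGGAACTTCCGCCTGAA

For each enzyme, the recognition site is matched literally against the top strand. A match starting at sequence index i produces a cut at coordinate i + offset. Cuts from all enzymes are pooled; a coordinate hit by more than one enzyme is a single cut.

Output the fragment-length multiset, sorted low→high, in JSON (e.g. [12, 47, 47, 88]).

[4,5,5,6,9,10,12,12,13,13,13,14,16,21]

Per-enzyme occurrences:
  QalII GAACTTCC/4: at [10, 28, 40, 62, 76, 112, 129, 138, 150] ⇒ [1, 14, 32, 44, 66, 80, 116, 133, 142]
  SqiVI TTGTCGTA/8: at [19, 52, 93, 103, 121] ⇒ [27, 60, 101, 111, 129]

Pooled cuts: [1, 14, 27, 32, 44, 60, 66, 80, 101, 111, 116, 129, 133, 142]

Fragments:
  1→14: 13 bp
  14→27: 13 bp
  27→32: 5 bp
  32→44: 12 bp
  44→60: 16 bp
  60→66: 6 bp
  66→80: 14 bp
  80→101: 21 bp
  101→111: 10 bp
  111→116: 5 bp
  116→129: 13 bp
  129→133: 4 bp
  133→142: 9 bp
  142→1 (wrap): 153-142+1 = 12 bp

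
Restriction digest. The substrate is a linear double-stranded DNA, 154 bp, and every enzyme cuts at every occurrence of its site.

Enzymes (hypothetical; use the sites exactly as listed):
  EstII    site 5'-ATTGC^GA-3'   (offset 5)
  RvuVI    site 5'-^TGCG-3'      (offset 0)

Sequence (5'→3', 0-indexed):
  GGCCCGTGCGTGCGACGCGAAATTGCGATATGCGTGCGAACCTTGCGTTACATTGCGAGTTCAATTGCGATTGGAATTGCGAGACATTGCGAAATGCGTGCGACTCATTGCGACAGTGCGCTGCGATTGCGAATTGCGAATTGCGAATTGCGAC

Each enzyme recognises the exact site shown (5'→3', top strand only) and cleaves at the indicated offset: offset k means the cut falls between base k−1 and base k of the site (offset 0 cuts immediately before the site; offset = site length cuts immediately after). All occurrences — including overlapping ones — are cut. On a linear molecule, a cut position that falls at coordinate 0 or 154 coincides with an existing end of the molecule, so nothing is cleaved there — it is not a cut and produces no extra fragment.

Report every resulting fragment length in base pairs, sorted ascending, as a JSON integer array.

[3,3,3,3,3,3,3,3,3,3,3,4,4,4,4,4,4,4,4,5,5,6,6,7,9,9,9,10,10,13]

Site scan:
  EstII ATTGCGA/5: at [21, 51, 63, 75, 85, 106, 125, 132, 139, 146] ⇒ [26, 56, 68, 80, 90, 111, 130, 137, 144, 151]
  RvuVI TGCG/0: at [6, 10, 23, 30, 34, 43, 53, 65, 77, 87, 94, 98, 108, 116, 121, 127, 134, 141, 148] ⇒ [6, 10, 23, 30, 34, 43, 53, 65, 77, 87, 94, 98, 108, 116, 121, 127, 134, 141, 148]

All cut coordinates (distinct, sorted): [6, 10, 23, 26, 30, 34, 43, 53, 56, 65, 68, 77, 80, 87, 90, 94, 98, 108, 111, 116, 121, 127, 130, 134, 137, 141, 144, 148, 151]

Fragments:
  [0,6): 6 bp
  [6,10): 4 bp
  [10,23): 13 bp
  [23,26): 3 bp
  [26,30): 4 bp
  [30,34): 4 bp
  [34,43): 9 bp
  [43,53): 10 bp
  [53,56): 3 bp
  [56,65): 9 bp
  [65,68): 3 bp
  [68,77): 9 bp
  [77,80): 3 bp
  [80,87): 7 bp
  [87,90): 3 bp
  [90,94): 4 bp
  [94,98): 4 bp
  [98,108): 10 bp
  [108,111): 3 bp
  [111,116): 5 bp
  [116,121): 5 bp
  [121,127): 6 bp
  [127,130): 3 bp
  [130,134): 4 bp
  [134,137): 3 bp
  [137,141): 4 bp
  [141,144): 3 bp
  [144,148): 4 bp
  [148,151): 3 bp
  [151,154): 3 bp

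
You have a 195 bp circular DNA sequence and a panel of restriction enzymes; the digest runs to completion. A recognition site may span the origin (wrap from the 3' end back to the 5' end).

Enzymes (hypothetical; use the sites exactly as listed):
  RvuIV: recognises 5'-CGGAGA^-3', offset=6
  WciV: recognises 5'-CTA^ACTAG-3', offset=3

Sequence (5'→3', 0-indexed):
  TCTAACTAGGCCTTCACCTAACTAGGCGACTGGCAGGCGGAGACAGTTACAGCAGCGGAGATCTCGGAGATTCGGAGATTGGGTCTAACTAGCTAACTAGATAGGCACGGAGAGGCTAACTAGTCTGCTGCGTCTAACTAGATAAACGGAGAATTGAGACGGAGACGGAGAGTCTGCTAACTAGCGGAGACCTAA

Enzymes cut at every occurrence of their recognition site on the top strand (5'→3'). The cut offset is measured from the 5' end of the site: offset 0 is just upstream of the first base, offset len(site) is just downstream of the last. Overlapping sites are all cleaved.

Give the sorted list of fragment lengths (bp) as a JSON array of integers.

[5,6,8,8,8,9,9,9,11,13,16,16,18,18,18,23]

Scan for sites:
  RvuIV CGGAGA/6: at [37, 55, 64, 72, 107, 146, 159, 165, 184] ⇒ [43, 61, 70, 78, 113, 152, 165, 171, 190]
  WciV CTAACTAG/3: at [1, 17, 84, 92, 115, 133, 176] ⇒ [4, 20, 87, 95, 118, 136, 179]

All cut coordinates (distinct, sorted): [4, 20, 43, 61, 70, 78, 87, 95, 113, 118, 136, 152, 165, 171, 179, 190]

Fragment lengths:
  4→20: 16 bp
  20→43: 23 bp
  43→61: 18 bp
  61→70: 9 bp
  70→78: 8 bp
  78→87: 9 bp
  87→95: 8 bp
  95→113: 18 bp
  113→118: 5 bp
  118→136: 18 bp
  136→152: 16 bp
  152→165: 13 bp
  165→171: 6 bp
  171→179: 8 bp
  179→190: 11 bp
  190→4 (wrap): 195-190+4 = 9 bp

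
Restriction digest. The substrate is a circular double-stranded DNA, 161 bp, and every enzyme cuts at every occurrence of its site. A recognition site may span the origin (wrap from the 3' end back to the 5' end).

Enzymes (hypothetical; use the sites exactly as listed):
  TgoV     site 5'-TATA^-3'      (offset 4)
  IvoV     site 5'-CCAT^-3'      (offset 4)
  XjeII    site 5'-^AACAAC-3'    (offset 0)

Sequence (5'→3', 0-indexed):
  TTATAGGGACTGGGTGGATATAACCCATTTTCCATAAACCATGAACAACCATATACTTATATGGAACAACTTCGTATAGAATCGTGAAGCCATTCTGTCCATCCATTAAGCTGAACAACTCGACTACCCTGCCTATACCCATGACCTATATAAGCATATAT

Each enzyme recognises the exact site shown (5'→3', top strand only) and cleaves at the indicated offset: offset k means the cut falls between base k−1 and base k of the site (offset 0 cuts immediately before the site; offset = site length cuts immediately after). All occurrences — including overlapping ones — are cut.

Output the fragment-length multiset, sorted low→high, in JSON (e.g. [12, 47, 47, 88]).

Scan for sites:
  TgoV (TATA, off=4): starts [1, 18, 51, 57, 74, 133, 146, 148, 156] → cuts [5, 22, 55, 61, 78, 137, 150, 152, 160]
  IvoV (CCAT, off=4): starts [24, 31, 38, 48, 89, 98, 102, 138] → cuts [28, 35, 42, 52, 93, 102, 106, 142]
  XjeII (AACAAC, off=0): starts [43, 64, 113] → cuts [43, 64, 113]

Pooled cuts: [5, 22, 28, 35, 42, 43, 52, 55, 61, 64, 78, 93, 102, 106, 113, 137, 142, 150, 152, 160]

Fragment lengths:
  5→22: 17 bp
  22→28: 6 bp
  28→35: 7 bp
  35→42: 7 bp
  42→43: 1 bp
  43→52: 9 bp
  52→55: 3 bp
  55→61: 6 bp
  61→64: 3 bp
  64→78: 14 bp
  78→93: 15 bp
  93→102: 9 bp
  102→106: 4 bp
  106→113: 7 bp
  113→137: 24 bp
  137→142: 5 bp
  142→150: 8 bp
  150→152: 2 bp
  152→160: 8 bp
  160→5 (wrap): 161-160+5 = 6 bp

[1,2,3,3,4,5,6,6,6,7,7,7,8,8,9,9,14,15,17,24]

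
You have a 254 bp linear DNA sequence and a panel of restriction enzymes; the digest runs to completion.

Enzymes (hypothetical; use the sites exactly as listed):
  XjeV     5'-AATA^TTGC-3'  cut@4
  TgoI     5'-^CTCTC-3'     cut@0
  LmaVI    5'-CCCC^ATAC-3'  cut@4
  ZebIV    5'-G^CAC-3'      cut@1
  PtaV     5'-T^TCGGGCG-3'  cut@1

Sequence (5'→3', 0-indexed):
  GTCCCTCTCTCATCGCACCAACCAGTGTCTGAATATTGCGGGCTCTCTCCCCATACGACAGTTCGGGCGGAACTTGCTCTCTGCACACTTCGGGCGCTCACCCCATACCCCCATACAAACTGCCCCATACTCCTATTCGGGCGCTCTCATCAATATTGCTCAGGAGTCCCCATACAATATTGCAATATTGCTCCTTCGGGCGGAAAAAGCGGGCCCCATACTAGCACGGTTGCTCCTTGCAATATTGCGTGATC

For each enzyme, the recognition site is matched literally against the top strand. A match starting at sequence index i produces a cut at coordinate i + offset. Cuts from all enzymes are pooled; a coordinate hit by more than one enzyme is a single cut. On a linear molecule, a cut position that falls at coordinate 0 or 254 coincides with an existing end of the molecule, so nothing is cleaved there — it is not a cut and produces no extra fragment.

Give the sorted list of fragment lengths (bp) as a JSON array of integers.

Per-enzyme occurrences:
  XjeV (AATATTGC, off=4): starts [31, 151, 175, 183, 240] → cuts [35, 155, 179, 187, 244]
  TgoI (CTCTC, off=0): starts [4, 6, 42, 44, 76, 143] → cuts [4, 6, 42, 44, 76, 143]
  LmaVI (CCCCATAC, off=4): starts [48, 100, 108, 122, 167, 213] → cuts [52, 104, 112, 126, 171, 217]
  ZebIV (GCAC, off=1): starts [14, 82, 223] → cuts [15, 83, 224]
  PtaV (TTCGGGCG, off=1): starts [61, 88, 135, 194] → cuts [62, 89, 136, 195]

Pooled cuts: [4, 6, 15, 35, 42, 44, 52, 62, 76, 83, 89, 104, 112, 126, 136, 143, 155, 171, 179, 187, 195, 217, 224, 244]

Fragments:
  [0,4): 4 bp
  [4,6): 2 bp
  [6,15): 9 bp
  [15,35): 20 bp
  [35,42): 7 bp
  [42,44): 2 bp
  [44,52): 8 bp
  [52,62): 10 bp
  [62,76): 14 bp
  [76,83): 7 bp
  [83,89): 6 bp
  [89,104): 15 bp
  [104,112): 8 bp
  [112,126): 14 bp
  [126,136): 10 bp
  [136,143): 7 bp
  [143,155): 12 bp
  [155,171): 16 bp
  [171,179): 8 bp
  [179,187): 8 bp
  [187,195): 8 bp
  [195,217): 22 bp
  [217,224): 7 bp
  [224,244): 20 bp
  [244,254): 10 bp

[2,2,4,6,7,7,7,7,8,8,8,8,8,9,10,10,10,12,14,14,15,16,20,20,22]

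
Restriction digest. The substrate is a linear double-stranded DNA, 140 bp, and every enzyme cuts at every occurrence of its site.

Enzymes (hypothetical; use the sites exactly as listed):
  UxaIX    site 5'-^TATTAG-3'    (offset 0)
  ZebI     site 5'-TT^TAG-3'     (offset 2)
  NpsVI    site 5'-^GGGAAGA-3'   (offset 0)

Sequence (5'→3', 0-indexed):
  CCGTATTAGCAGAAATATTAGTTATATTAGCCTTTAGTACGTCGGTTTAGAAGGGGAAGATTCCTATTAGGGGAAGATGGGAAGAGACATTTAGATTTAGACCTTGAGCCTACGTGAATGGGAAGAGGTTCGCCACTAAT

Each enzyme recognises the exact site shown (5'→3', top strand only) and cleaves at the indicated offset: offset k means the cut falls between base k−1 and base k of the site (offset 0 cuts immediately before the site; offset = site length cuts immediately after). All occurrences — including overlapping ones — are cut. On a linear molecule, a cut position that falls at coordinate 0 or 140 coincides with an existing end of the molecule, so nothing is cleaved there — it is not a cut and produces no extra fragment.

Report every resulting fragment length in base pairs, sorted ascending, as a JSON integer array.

[3,6,6,6,8,9,10,11,12,13,13,21,22]

Per-enzyme occurrences:
  UxaIX TATTAG/0: at [3, 15, 24, 64] ⇒ [3, 15, 24, 64]
  ZebI TTTAG/2: at [32, 45, 89, 95] ⇒ [34, 47, 91, 97]
  NpsVI GGGAAGA/0: at [53, 70, 78, 119] ⇒ [53, 70, 78, 119]

Pooled cuts: [3, 15, 24, 34, 47, 53, 64, 70, 78, 91, 97, 119]

Fragments:
  [0,3): 3 bp
  [3,15): 12 bp
  [15,24): 9 bp
  [24,34): 10 bp
  [34,47): 13 bp
  [47,53): 6 bp
  [53,64): 11 bp
  [64,70): 6 bp
  [70,78): 8 bp
  [78,91): 13 bp
  [91,97): 6 bp
  [97,119): 22 bp
  [119,140): 21 bp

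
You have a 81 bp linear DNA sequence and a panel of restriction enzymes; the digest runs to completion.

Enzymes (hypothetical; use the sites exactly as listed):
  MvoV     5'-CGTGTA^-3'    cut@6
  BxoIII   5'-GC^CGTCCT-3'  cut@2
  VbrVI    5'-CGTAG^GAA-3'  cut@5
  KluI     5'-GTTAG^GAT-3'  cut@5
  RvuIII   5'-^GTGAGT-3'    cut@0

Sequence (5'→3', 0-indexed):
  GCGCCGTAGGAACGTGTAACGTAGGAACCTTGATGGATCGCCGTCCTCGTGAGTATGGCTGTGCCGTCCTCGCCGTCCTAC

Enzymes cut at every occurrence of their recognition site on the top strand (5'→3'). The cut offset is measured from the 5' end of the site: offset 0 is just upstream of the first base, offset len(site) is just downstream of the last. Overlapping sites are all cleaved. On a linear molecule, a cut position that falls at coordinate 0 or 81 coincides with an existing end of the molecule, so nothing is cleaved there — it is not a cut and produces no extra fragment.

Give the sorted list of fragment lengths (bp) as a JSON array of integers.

Per-enzyme occurrences:
  MvoV CGTGTA/6: at [12] ⇒ [18]
  BxoIII GCCGTCCT/2: at [39, 62, 71] ⇒ [41, 64, 73]
  VbrVI CGTAGGAA/5: at [4, 19] ⇒ [9, 24]
  KluI (GTTAGGAT, off=5): no sites
  RvuIII GTGAGT/0: at [48] ⇒ [48]

Pooled cuts: [9, 18, 24, 41, 48, 64, 73]

Fragments:
  [0,9): 9 bp
  [9,18): 9 bp
  [18,24): 6 bp
  [24,41): 17 bp
  [41,48): 7 bp
  [48,64): 16 bp
  [64,73): 9 bp
  [73,81): 8 bp

[6,7,8,9,9,9,16,17]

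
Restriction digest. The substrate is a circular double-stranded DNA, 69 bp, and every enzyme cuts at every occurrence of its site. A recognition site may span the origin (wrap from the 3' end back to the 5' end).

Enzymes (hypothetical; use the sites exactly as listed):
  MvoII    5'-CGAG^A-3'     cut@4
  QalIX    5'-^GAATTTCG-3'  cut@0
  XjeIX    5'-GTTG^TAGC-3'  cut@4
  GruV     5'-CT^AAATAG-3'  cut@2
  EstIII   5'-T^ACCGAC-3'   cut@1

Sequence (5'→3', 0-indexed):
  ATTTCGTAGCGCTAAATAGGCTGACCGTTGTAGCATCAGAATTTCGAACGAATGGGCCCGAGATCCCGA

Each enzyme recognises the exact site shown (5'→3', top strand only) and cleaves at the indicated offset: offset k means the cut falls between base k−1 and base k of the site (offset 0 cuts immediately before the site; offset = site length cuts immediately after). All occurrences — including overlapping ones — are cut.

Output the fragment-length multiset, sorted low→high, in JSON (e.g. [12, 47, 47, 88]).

[5,8,15,17,24]

Per-enzyme occurrences:
  MvoII CGAGA/4: at [58] ⇒ [62]
  QalIX GAATTTCG/0: at [38, 67] ⇒ [38, 67]
  XjeIX GTTGTAGC/4: at [26] ⇒ [30]
  GruV CTAAATAG/2: at [11] ⇒ [13]
  EstIII (TACCGAC, off=1): no sites

All cut coordinates (distinct, sorted): [13, 30, 38, 62, 67]

Fragments:
  13→30: 17 bp
  30→38: 8 bp
  38→62: 24 bp
  62→67: 5 bp
  67→13 (wrap): 69-67+13 = 15 bp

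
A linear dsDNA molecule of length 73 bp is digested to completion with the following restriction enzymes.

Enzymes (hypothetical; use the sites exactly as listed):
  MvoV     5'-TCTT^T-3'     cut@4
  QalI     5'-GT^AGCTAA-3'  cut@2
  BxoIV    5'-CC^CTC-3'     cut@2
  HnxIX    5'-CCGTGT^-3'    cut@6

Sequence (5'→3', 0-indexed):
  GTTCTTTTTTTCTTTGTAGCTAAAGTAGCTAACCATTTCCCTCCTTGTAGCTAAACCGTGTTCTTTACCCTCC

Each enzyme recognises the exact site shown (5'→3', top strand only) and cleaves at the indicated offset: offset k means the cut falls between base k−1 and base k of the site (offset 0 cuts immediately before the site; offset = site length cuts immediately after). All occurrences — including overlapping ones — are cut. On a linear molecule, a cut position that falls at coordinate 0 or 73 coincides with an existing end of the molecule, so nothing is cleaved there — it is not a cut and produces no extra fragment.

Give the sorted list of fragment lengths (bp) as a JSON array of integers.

[3,4,4,4,6,8,8,9,13,14]

Per-enzyme occurrences:
  MvoV TCTTT/4: at [2, 10, 61] ⇒ [6, 14, 65]
  QalI GTAGCTAA/2: at [15, 24, 46] ⇒ [17, 26, 48]
  BxoIV CCCTC/2: at [38, 67] ⇒ [40, 69]
  HnxIX CCGTGT/6: at [55] ⇒ [61]

Pooled cuts: [6, 14, 17, 26, 40, 48, 61, 65, 69]

Fragment lengths:
  [0,6): 6 bp
  [6,14): 8 bp
  [14,17): 3 bp
  [17,26): 9 bp
  [26,40): 14 bp
  [40,48): 8 bp
  [48,61): 13 bp
  [61,65): 4 bp
  [65,69): 4 bp
  [69,73): 4 bp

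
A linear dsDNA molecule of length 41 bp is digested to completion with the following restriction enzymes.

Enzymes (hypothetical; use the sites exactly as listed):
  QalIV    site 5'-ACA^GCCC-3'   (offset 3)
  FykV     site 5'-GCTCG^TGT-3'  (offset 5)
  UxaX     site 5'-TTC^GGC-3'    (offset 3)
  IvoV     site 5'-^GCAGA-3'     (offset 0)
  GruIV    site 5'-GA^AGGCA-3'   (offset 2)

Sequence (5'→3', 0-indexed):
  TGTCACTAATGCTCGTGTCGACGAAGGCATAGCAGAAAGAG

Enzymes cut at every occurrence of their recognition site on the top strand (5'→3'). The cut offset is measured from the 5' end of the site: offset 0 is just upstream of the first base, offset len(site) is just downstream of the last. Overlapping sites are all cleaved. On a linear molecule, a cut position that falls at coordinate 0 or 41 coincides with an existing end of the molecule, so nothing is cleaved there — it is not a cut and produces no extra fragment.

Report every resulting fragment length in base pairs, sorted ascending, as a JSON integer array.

[7,9,10,15]

Scan for sites:
  QalIV (ACAGCCC, off=3): no sites
  FykV (GCTCGTGT, off=5): starts [10] → cuts [15]
  UxaX (TTCGGC, off=3): no sites
  IvoV (GCAGA, off=0): starts [31] → cuts [31]
  GruIV (GAAGGCA, off=2): starts [22] → cuts [24]

All cut coordinates (distinct, sorted): [15, 24, 31]

Fragment lengths:
  [0,15): 15 bp
  [15,24): 9 bp
  [24,31): 7 bp
  [31,41): 10 bp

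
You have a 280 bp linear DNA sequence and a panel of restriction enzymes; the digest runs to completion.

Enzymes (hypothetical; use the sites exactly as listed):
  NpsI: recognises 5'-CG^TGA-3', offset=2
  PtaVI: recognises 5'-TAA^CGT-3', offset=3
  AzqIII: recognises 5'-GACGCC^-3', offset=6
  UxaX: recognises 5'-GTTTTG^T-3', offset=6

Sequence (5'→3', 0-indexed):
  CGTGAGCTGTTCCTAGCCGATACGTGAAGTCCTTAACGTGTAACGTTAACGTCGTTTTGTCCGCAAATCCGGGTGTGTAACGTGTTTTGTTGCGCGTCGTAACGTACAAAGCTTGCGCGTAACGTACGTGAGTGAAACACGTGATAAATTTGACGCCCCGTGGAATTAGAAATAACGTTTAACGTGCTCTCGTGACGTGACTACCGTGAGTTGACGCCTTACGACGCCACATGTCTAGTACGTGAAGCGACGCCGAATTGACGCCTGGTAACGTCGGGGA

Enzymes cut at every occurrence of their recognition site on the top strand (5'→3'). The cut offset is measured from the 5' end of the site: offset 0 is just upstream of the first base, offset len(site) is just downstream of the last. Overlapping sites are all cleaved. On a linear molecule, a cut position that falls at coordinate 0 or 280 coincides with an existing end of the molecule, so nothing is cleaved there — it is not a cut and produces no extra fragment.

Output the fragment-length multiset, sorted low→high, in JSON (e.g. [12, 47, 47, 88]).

[2,5,6,6,6,7,7,9,9,9,10,10,10,11,12,12,12,13,13,14,16,18,20,21,22]

Per-enzyme occurrences:
  NpsI (CGTGA, off=2): starts [0, 22, 126, 139, 190, 195, 204, 240] → cuts [2, 24, 128, 141, 192, 197, 206, 242]
  PtaVI (TAACGT, off=3): starts [33, 40, 46, 77, 99, 119, 172, 179, 268] → cuts [36, 43, 49, 80, 102, 122, 175, 182, 271]
  AzqIII (GACGCC, off=6): starts [151, 212, 222, 248, 259] → cuts [157, 218, 228, 254, 265]
  UxaX (GTTTTGT, off=6): starts [53, 83] → cuts [59, 89]

Pooled cuts: [2, 24, 36, 43, 49, 59, 80, 89, 102, 122, 128, 141, 157, 175, 182, 192, 197, 206, 218, 228, 242, 254, 265, 271]

Fragments:
  [0,2): 2 bp
  [2,24): 22 bp
  [24,36): 12 bp
  [36,43): 7 bp
  [43,49): 6 bp
  [49,59): 10 bp
  [59,80): 21 bp
  [80,89): 9 bp
  [89,102): 13 bp
  [102,122): 20 bp
  [122,128): 6 bp
  [128,141): 13 bp
  [141,157): 16 bp
  [157,175): 18 bp
  [175,182): 7 bp
  [182,192): 10 bp
  [192,197): 5 bp
  [197,206): 9 bp
  [206,218): 12 bp
  [218,228): 10 bp
  [228,242): 14 bp
  [242,254): 12 bp
  [254,265): 11 bp
  [265,271): 6 bp
  [271,280): 9 bp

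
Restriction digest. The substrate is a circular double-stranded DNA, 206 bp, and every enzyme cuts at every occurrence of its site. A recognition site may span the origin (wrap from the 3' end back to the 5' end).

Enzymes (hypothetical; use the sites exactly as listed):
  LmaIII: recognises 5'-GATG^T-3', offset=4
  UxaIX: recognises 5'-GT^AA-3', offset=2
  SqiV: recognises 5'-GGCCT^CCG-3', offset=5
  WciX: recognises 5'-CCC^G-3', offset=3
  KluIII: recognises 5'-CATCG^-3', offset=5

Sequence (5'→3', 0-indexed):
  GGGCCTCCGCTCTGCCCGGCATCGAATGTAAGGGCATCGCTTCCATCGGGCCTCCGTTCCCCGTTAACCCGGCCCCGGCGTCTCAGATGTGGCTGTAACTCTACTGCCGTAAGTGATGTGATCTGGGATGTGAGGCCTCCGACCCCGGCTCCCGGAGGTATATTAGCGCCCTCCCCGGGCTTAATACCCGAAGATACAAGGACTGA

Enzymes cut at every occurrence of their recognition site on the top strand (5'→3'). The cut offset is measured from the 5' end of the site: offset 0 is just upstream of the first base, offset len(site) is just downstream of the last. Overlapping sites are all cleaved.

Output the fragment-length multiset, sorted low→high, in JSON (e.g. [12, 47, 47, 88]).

[5,5,6,7,7,7,8,8,8,8,9,9,10,11,12,13,13,14,23,23]

Site scan:
  LmaIII (GATGT, off=4): starts [85, 114, 126] → cuts [89, 118, 130]
  UxaIX (GTAA, off=2): starts [27, 94, 108] → cuts [29, 96, 110]
  SqiV (GGCCTCCG, off=5): starts [1, 48, 133] → cuts [6, 53, 138]
  WciX (CCCG, off=3): starts [14, 59, 67, 73, 143, 150, 173, 186] → cuts [17, 62, 70, 76, 146, 153, 176, 189]
  KluIII (CATCG, off=5): starts [19, 34, 43] → cuts [24, 39, 48]

All cut coordinates (distinct, sorted): [6, 17, 24, 29, 39, 48, 53, 62, 70, 76, 89, 96, 110, 118, 130, 138, 146, 153, 176, 189]

Fragment lengths:
  6→17: 11 bp
  17→24: 7 bp
  24→29: 5 bp
  29→39: 10 bp
  39→48: 9 bp
  48→53: 5 bp
  53→62: 9 bp
  62→70: 8 bp
  70→76: 6 bp
  76→89: 13 bp
  89→96: 7 bp
  96→110: 14 bp
  110→118: 8 bp
  118→130: 12 bp
  130→138: 8 bp
  138→146: 8 bp
  146→153: 7 bp
  153→176: 23 bp
  176→189: 13 bp
  189→6 (wrap): 206-189+6 = 23 bp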